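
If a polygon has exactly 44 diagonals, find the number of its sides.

Using d = n(n - 3)/2, we solve 44 = n(n - 3)/2.
So n(n - 3) = 88.
Testing n = 11: 11 * 8 = 88 = 88. Correct.
The polygon has 11 sides.

11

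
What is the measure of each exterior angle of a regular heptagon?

Each exterior angle of a regular n-gon is 360 / n.
For n = 7: 360 / 7 = 360/7 degrees.

360/7 degrees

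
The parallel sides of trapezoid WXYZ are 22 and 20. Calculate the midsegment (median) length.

midsegment = (22 + 20) / 2 = 42 / 2 = 21

21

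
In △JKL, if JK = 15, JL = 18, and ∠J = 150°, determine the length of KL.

By the law of cosines: KL^2 = JK^2 + JL^2 - 2*JK*JL*cos(J)
KL^2 = 15^2 + 18^2 - 2*15*18*cos(150°)
KL^2 = 225 + 324 - 540*(-sqrt(3)/2)
KL^2 = 270*sqrt(3) + 549
KL = 3*sqrt(30*sqrt(3) + 61)

3*sqrt(30*sqrt(3) + 61)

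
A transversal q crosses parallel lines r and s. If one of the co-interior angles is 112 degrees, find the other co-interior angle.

Co-interior angles sum to 180: 180 - 112 = 68 degrees.

68 degrees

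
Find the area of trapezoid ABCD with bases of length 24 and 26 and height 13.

A trapezoid's area equals the midsegment times the height.
The midsegment is (24 + 26) / 2 = 25.
Area = 25 * 13 = 325.

325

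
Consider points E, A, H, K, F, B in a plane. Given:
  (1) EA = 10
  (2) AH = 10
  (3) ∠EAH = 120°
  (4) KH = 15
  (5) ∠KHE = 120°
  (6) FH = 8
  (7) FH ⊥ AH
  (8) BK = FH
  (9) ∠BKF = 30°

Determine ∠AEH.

Step 1: By the law of cosines on triangle EAH: EH² = 10² + 10² − 2·10·10·cos(120°) = 300, so EH = 10·√3.
Step 2: By the inverse law of cosines on triangle AEH: cos(∠AEH) = (10² + (10·√3)² − 10²) / (2·10·10·√3) = 300/346.41 = 0.866, so ∠AEH = 30°.

Therefore, the measure of angle ∠AEH = 30°.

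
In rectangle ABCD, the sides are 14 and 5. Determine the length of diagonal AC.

Using the Pythagorean theorem:
d² = 14² + 5² = 196 + 25 = 221
d = sqrt(221)

sqrt(221)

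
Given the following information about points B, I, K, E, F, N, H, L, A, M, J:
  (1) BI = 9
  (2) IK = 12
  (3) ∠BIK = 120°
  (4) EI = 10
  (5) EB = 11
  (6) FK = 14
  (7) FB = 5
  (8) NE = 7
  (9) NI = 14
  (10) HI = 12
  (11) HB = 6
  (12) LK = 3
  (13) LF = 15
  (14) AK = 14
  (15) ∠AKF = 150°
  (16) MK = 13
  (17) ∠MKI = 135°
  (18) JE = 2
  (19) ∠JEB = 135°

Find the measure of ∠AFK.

Step 1: By the law of cosines on triangle FKA: FA² = 14² + 14² − 2·14·14·cos(150°) = 731.48, so FA ≈ 27.05.
Step 2: By the inverse law of cosines on triangle AFK: cos(∠AFK) = (27.05² + 14² − 14²) / (2·27.05·14) = 731.48/757.29 = 0.9659, so ∠AFK = 15°.

Therefore, the measure of angle ∠AFK = 15°.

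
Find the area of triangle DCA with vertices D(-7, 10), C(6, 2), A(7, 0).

Using the Shoelace formula for a triangle:
Area = (1/2)|x0(y1 - y2) + x1(y2 - y0) + x2(y0 - y1)|
Area = (1/2)|-7(2 - 0) + 6(0 - 10) + 7(10 - 2)|
Area = (1/2)|-14 + -60 + 56|
Area = (1/2)|-18|
Area = (1/2)(18)
Area = 9

9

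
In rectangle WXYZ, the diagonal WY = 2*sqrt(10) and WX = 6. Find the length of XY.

Using the Pythagorean theorem: d^2 = a^2 + b^2
b^2 = d^2 - a^2
b^2 = 40 - 36
b^2 = 4
b = sqrt(4) = 2

2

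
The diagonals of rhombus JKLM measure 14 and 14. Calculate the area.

The diagonals of a rhombus divide it into four right triangles.
Each triangle has legs 14/ 2 = 7 and 14/2 = 7, so each has area (1/2)*7*7 = 49/2.
Four such triangles give total area = (d1 * d2) / 2 = 98.

98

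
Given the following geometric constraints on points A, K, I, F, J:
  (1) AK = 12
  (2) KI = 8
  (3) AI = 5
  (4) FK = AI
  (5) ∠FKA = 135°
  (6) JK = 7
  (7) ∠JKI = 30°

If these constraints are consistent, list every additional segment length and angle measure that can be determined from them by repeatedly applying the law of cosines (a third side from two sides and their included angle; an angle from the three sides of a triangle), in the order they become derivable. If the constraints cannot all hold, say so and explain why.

The constraints are consistent. Derivable facts, in order:
After 1 step:
- AF ≈ 15.93
- IJ ≈ 4
- ∠AIK = 133.43°
- ∠AKI = 17.61°
- ∠IAK = 28.96°
After 2 steps:
- ∠AFK = 32.18°
- ∠FAK = 12.82°
- ∠IJK = 88.97°
- ∠JIK = 61.03°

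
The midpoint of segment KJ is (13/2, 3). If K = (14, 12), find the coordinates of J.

Using the midpoint formula: M = ((x1 + x2)/2, (y1 + y2)/2)
We know M = (13/2, 3) and K = (14, 12)
For x: 13/2 = (14 + x2)/2, so x2 = 2*13/2 - 14 = -1
For y: 3 = (12 + y2)/2, so y2 = 2*3 - 12 = -6
J = (-1, -6)

(-1, -6)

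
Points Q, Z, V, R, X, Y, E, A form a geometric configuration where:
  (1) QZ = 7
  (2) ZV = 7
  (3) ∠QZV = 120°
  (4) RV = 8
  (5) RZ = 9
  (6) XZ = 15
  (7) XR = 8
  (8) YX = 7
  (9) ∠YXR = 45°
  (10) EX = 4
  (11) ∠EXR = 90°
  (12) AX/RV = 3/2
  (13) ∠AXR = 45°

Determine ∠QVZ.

Step 1: By the law of cosines on triangle VZQ: VQ² = 7² + 7² − 2·7·7·cos(120°) = 147, so VQ = 7·√3.
Step 2: By the inverse law of cosines on triangle QVZ: cos(∠QVZ) = ((7·√3)² + 7² − 7²) / (2·7·√3·7) = 147/169.74 = 0.866, so ∠QVZ = 30°.

Therefore, the measure of angle ∠QVZ = 30°.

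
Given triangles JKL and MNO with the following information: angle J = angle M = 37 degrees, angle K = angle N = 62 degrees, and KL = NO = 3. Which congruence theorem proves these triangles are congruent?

The given information provides:
angle J = angle M = 37 degrees, angle K = angle N = 62 degrees, and KL = NO = 3
This matches the AAS congruence theorem.
Two pairs of corresponding angles and a non-included side are equal (Angle-Angle-Side).

AAS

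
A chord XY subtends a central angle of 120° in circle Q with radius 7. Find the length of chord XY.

Chord = 2(7) sin(60°) = 7*sqrt(3)

7*sqrt(3)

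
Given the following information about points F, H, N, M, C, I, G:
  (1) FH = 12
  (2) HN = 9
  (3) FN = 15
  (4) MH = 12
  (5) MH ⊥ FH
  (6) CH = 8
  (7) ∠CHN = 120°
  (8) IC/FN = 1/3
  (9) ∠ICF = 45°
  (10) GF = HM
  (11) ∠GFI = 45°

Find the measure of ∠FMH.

Step 1: By the law of cosines on triangle MHF: MF² = 12² + 12² − 2·12·12·cos(90°) = 288, so MF = 12·√2.
Step 2: By the inverse law of cosines on triangle FMH: cos(∠FMH) = ((12·√2)² + 12² − 12²) / (2·12·√2·12) = 288/407.29 = 0.7071, so ∠FMH = 45°.

Therefore, the measure of angle ∠FMH = 45°.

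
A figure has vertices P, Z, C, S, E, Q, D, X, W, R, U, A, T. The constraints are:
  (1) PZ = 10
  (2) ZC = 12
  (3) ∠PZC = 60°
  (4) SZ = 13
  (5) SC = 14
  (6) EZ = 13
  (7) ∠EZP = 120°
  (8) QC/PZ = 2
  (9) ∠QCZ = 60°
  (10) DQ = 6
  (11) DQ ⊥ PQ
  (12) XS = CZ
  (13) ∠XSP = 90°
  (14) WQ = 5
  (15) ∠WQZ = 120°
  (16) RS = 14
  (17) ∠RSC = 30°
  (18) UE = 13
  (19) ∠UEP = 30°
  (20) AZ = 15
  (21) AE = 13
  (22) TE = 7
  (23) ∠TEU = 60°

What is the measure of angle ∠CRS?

Step 1: By the law of cosines on triangle RSC: RC² = 14² + 14² − 2·14·14·cos(30°) = 52.52, so RC ≈ 7.25.
Step 2: By the inverse law of cosines on triangle CRS: cos(∠CRS) = (7.25² + 14² − 14²) / (2·7.25·14) = 52.52/202.91 = 0.2588, so ∠CRS = 75°.

Therefore, the measure of angle ∠CRS = 75°.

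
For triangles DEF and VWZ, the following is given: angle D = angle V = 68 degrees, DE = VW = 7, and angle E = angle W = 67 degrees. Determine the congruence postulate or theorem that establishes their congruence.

The given information matches ASA: Two pairs of corresponding angles and the included side are equal (Angle-Side-Angle).

ASA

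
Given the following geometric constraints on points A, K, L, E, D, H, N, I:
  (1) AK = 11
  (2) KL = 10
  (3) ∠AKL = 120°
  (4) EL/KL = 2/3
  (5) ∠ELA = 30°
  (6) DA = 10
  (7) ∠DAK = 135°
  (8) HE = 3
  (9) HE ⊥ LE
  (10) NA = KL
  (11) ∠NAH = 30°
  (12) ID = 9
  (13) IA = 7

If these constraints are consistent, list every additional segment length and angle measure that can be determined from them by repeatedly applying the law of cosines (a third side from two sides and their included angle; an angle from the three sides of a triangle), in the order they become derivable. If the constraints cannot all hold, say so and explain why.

The constraints are consistent. Derivable facts, in order:
After 1 step:
- AL ≈ 18.19
- KD ≈ 19.41
- LH ≈ 7.31
- ∠ADI = 42.83°
- ∠AID = 76.23°
- ∠DAI = 60.94°
After 2 steps:
- AE ≈ 12.86
- ∠ADK = 23.63°
- ∠AKD = 21.37°
- ∠ALK = 31.57°
- ∠EHL = 65.77°
- ∠ELH = 24.23°
- ∠KAL = 28.43°
After 3 steps:
- ∠AEL = 134.98°
- ∠EAL = 15.02°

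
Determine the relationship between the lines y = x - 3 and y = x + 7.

Slope of line 1: m1 = 1
Slope of line 2: m2 = 1
Since m1 = m2 = 1, the lines are parallel.

Parallel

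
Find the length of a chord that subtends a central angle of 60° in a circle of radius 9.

Chord = 2(9) sin(30°) = 9

9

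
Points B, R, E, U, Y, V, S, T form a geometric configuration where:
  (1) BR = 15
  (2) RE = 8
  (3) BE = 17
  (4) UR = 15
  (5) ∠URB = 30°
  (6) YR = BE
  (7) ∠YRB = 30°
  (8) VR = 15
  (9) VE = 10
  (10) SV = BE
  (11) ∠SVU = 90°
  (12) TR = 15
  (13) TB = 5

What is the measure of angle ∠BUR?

Step 1: By the law of cosines on triangle URB: UB² = 15² + 15² − 2·15·15·cos(30°) = 60.29, so UB ≈ 7.76.
Step 2: By the inverse law of cosines on triangle BUR: cos(∠BUR) = (7.76² + 15² − 15²) / (2·7.76·15) = 60.29/232.94 = 0.2588, so ∠BUR = 75°.

Therefore, the measure of angle ∠BUR = 75°.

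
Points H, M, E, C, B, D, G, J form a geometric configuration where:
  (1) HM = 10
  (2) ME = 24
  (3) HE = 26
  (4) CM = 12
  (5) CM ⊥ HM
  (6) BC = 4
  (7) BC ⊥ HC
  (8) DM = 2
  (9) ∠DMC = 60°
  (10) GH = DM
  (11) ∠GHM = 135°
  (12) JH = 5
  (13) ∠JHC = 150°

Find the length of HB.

Step 1: By the law of cosines on triangle CMH: CH² = 12² + 10² − 2·12·10·cos(90°) = 244, so CH = 2·√61.
Step 2: By the law of cosines on triangle HCB: HB² = (2·√61)² + 4² − 2·2·√61·4·cos(90°) = 260, so HB = 2·√65.

Therefore, the length of HB = 2·√65.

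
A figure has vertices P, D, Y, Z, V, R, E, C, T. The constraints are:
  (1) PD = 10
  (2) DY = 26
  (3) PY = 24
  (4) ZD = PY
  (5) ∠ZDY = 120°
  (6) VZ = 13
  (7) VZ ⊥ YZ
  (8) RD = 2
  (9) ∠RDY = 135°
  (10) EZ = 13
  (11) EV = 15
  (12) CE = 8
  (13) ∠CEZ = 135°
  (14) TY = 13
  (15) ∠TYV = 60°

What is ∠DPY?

Step 1: By the inverse law of cosines on triangle DPY: cos(∠DPY) = (10² + 24² − 26²) / (2·10·24) = 0/480 = 0, so ∠DPY = 90°.

Therefore, the measure of angle ∠DPY = 90°.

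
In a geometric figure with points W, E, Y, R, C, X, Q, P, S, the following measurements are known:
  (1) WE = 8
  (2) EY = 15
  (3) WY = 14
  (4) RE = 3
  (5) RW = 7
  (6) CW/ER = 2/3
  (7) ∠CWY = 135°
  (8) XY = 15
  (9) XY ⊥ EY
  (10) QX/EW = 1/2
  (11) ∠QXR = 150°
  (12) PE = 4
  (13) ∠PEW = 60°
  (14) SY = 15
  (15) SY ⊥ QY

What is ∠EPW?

Step 1: By the law of cosines on triangle PEW: PW² = 4² + 8² − 2·4·8·cos(60°) = 48, so PW = 4·√3.
Step 2: By the inverse law of cosines on triangle EPW: cos(∠EPW) = (4² + (4·√3)² − 8²) / (2·4·4·√3) = 0/55.43 = 0, so ∠EPW = 90°.

Therefore, the measure of angle ∠EPW = 90°.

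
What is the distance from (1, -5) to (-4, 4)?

The horizontal distance is |-4 - 1| = 5 and the vertical distance is |4 - -5| = 9.
By the Pythagorean theorem, d = sqrt(5^2 + 9^2) = sqrt(106).

sqrt(106)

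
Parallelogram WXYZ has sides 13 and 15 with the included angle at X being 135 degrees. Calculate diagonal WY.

Law of cosines: d^2 = 13^2 + 15^2 - 2(13)(15)cos(135°) = 195*sqrt(2) + 394, so d = sqrt(195*sqrt(2) + 394).

sqrt(195*sqrt(2) + 394)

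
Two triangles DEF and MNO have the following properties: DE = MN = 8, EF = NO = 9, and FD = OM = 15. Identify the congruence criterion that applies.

The given information matches SSS: All three pairs of corresponding sides are equal (Side-Side-Side).

SSS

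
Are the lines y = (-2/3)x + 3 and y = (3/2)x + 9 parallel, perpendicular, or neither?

Slope of line 1: m1 = -2/3
Slope of line 2: m2 = 3/2
Two lines are perpendicular when the product of their slopes is -1 (negative reciprocals).
m1 * m2 = (-2/3) * (3/2) = -1, confirming perpendicularity.

Perpendicular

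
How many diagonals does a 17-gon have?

The number of diagonals in an n-gon is n(n - 3)/2.
For n = 17: 17(17 - 3)/2 = 17 × 14 / 2 = 119.

119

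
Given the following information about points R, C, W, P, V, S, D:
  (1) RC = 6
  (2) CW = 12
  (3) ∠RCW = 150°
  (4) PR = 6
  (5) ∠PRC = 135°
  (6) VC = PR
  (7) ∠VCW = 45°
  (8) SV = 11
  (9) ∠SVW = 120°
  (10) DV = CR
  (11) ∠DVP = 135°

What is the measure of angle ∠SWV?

From the given relations: VC = PR = 6.
Step 1: By the law of cosines on triangle VCW: VW² = 6² + 12² − 2·6·12·cos(45°) = 78.18, so VW ≈ 8.84.
Step 2: By the law of cosines on triangle WVS: WS² = 8.84² + 11² − 2·8.84·11·cos(120°) = 296.44, so WS ≈ 17.22.
Step 3: By the inverse law of cosines on triangle SWV: cos(∠SWV) = (17.22² + 8.84² − 11²) / (2·17.22·8.84) = 253.61/304.46 = 0.833, so ∠SWV = 33.59°.

Therefore, the measure of angle ∠SWV = 33.59°.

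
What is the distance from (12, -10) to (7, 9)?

d = sqrt((-5)^2 + (19)^2) = sqrt(386)

sqrt(386)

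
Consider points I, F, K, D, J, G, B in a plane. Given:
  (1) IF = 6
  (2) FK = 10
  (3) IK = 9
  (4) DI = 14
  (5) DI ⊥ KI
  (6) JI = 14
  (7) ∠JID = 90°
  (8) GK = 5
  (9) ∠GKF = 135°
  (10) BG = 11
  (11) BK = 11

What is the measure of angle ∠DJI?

Step 1: By the law of cosines on triangle JID: JD² = 14² + 14² − 2·14·14·cos(90°) = 392, so JD = 14·√2.
Step 2: By the inverse law of cosines on triangle DJI: cos(∠DJI) = ((14·√2)² + 14² − 14²) / (2·14·√2·14) = 392/554.37 = 0.7071, so ∠DJI = 45°.

Therefore, the measure of angle ∠DJI = 45°.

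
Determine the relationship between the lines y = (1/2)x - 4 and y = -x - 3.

Slope of line 1: m1 = 1/2
Slope of line 2: m2 = -1
For parallel lines we need equal slopes: 1/2 != -1.
For perpendicular lines we need m1*m2 = -1: (1/2)(-1) = -1/2 != -1.
Since neither condition holds, the lines are neither parallel nor perpendicular.

Neither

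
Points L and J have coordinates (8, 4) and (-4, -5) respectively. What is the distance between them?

d = sqrt((-12)^2 + (-9)^2) = sqrt(225) = 15

15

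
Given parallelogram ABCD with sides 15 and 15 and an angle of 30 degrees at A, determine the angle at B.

In a parallelogram, consecutive angles are supplementary (sum to 180°).
angle B = 180 - angle A
angle B = 180 - 30
angle B = 150 degrees

150 degrees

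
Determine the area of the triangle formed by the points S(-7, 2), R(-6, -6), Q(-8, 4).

Shoelace: Area = (1/2)|-7(-6-4) + -6(4-2) + -8(2--6)| = (1/2)(6) = 3

3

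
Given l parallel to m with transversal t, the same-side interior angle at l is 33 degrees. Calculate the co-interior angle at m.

Co-interior angles (same-side interior) formed by parallel lines and a transversal are supplementary (sum to 180 degrees).
The given angle is 33 degrees.
The co-interior angle = 180 - 33 = 147 degrees.

147 degrees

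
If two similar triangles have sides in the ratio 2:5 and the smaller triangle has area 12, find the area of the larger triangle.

The ratio of areas of similar triangles = (side ratio)^2.
Side ratio = 2:5, so area ratio = 4:25.
Area of the larger triangle / Area of the smaller triangle = 25/4
Area of the larger triangle = 12 * 25/4 = 75

75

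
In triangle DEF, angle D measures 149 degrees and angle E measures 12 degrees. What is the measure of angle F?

The interior angles sum to 180°: angle F = 180 - 149 - 12 = 19°.
The triangle is obtuse (angles 149°, 12°, 19°).

19 degrees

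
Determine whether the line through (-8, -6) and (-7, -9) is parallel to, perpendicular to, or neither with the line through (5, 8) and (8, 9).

Slope of line 1: m1 = (-9 - -6)/(-7 - -8) = -3/1 = -3
Slope of line 2: m2 = (9 - 8)/(8 - 5) = 1/3 = 1/3
m1 * m2 = (-3) * (1/3) = -1 = -1, so the lines are perpendicular.

Perpendicular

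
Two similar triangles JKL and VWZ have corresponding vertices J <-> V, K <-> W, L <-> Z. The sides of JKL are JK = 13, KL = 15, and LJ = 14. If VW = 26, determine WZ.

k = 26/13 = 2. WZ = 2 * 15 = 30.

30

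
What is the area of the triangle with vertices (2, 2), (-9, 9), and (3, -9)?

The Shoelace formula computes the area from vertex coordinates by summing cross products.
For vertices (2,2), (-9,9), (3,-9):
Signed sum = 2*9 - -9*2 + -9*-9 - 3*9 + 3*2 - 2*-9
= 36 + 54 + 24 = 114
Area = (1/2)|114| = 57.

57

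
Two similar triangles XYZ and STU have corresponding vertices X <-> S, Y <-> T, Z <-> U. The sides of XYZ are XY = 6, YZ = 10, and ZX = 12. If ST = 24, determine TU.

Since the triangles are similar, the ratio of corresponding sides is constant.
Scale factor k = ST / XY = 24 / 6 = 4
TU = k * YZ = 4 * 10 = 40

40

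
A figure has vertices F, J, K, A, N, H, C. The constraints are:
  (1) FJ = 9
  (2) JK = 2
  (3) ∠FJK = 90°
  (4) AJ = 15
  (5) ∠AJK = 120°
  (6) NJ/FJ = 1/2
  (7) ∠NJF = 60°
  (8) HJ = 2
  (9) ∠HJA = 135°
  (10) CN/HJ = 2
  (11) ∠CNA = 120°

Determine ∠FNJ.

From the given relations: NJ = 1/2·FJ = 1/2·9 ≈ 4.5.
Step 1: By the law of cosines on triangle NJF: NF² = 4.5² + 9² − 2·4.5·9·cos(60°) = 60.75, so NF = 9/2·√3.
Step 2: By the inverse law of cosines on triangle FNJ: cos(∠FNJ) = ((9/2·√3)² + 4.5² − 9²) / (2·9/2·√3·4.5) = 0/70.15 = 0, so ∠FNJ = 90°.

Therefore, the measure of angle ∠FNJ = 90°.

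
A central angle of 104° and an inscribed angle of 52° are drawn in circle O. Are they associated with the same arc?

By the inscribed angle theorem, if both angles subtend the same arc, the inscribed angle must be half the central angle.
Half of 104° = 52°, which equals the given inscribed angle of 52°.
Therefore, yes, they correspond to the same arc.

Yes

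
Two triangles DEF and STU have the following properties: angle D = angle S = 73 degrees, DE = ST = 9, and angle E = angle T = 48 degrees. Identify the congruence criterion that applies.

The given information provides:
angle D = angle S = 73 degrees, DE = ST = 9, and angle E = angle T = 48 degrees
This matches the ASA congruence theorem.
Two pairs of corresponding angles and the included side are equal (Angle-Side-Angle).

ASA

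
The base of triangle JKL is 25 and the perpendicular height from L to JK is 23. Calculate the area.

Area = (1/2)(25)(23) = 575/2

575/2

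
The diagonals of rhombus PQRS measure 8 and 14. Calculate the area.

Area = (8 * 14) / 2 = 112 / 2 = 56

56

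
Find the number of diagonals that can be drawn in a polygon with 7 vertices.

Total line segments between 7 vertices = C(7,2) = 21.
Subtract the 7 sides: 21 - 7 = 14 diagonals.

14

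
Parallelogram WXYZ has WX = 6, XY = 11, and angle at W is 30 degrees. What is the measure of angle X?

Consecutive angles are supplementary: angle X = 180 - 30 = 150 degrees.

150 degrees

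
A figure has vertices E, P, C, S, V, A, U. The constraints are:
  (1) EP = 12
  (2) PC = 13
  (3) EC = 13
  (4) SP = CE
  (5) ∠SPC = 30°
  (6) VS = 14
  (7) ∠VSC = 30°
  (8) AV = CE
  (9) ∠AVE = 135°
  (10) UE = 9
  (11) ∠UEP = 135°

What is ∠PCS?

From the given relations: SP = CE = 13.
Step 1: By the law of cosines on triangle CPS: CS² = 13² + 13² − 2·13·13·cos(30°) = 45.28, so CS ≈ 6.73.
Step 2: By the inverse law of cosines on triangle PCS: cos(∠PCS) = (13² + 6.73² − 13²) / (2·13·6.73) = 45.28/174.96 = 0.2588, so ∠PCS = 75°.

Therefore, the measure of angle ∠PCS = 75°.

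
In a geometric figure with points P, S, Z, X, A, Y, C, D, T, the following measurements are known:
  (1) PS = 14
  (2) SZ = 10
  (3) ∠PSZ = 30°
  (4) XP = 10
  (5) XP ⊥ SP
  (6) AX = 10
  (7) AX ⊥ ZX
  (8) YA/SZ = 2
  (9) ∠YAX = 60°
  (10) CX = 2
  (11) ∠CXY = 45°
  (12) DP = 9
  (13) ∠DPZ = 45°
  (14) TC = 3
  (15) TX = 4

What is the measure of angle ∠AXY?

From the given relations: YA = 2·SZ = 2·10 = 20.
Step 1: By the law of cosines on triangle XAY: XY² = 10² + 20² − 2·10·20·cos(60°) = 300, so XY = 10·√3.
Step 2: By the inverse law of cosines on triangle AXY: cos(∠AXY) = (10² + (10·√3)² − 20²) / (2·10·10·√3) = 0/346.41 = 0, so ∠AXY = 90°.

Therefore, the measure of angle ∠AXY = 90°.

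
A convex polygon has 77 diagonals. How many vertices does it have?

Using d = n(n - 3)/2, we solve 77 = n(n - 3)/2.
So n(n - 3) = 154.
Testing n = 14: 14 * 11 = 154 = 154. Correct.
The polygon has 14 sides.

14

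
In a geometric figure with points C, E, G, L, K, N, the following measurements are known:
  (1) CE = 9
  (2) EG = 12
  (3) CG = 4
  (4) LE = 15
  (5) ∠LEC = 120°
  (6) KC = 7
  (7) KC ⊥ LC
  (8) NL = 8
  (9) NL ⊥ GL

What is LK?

Step 1: By the law of cosines on triangle LEC: LC² = 15² + 9² − 2·15·9·cos(120°) = 441, so LC = 21.
Step 2: By the law of cosines on triangle LCK: LK² = 21² + 7² − 2·21·7·cos(90°) = 490, so LK = 7·√10.

Therefore, the length of LK = 7·√10.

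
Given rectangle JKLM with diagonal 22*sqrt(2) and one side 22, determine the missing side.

Using the Pythagorean theorem: d^2 = a^2 + b^2
b^2 = d^2 - a^2
b^2 = 968 - 484
b^2 = 484
b = sqrt(484) = 22

22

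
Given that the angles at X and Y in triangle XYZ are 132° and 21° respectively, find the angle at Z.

angle Z = 180 - 132 - 21 = 27 degrees.

27 degrees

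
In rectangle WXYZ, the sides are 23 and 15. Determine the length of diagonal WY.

Using the Pythagorean theorem:
d² = 23² + 15² = 529 + 225 = 754
d = sqrt(754)

sqrt(754)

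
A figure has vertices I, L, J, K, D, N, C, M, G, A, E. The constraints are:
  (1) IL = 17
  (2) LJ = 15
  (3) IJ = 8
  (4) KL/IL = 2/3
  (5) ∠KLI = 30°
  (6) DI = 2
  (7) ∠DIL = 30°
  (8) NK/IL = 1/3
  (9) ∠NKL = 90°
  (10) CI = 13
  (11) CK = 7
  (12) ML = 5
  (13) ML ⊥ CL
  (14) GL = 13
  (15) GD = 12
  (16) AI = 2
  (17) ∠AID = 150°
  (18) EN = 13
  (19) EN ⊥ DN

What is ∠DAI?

Step 1: By the law of cosines on triangle AID: AD² = 2² + 2² − 2·2·2·cos(150°) = 14.93, so AD ≈ 3.86.
Step 2: By the inverse law of cosines on triangle DAI: cos(∠DAI) = (3.86² + 2² − 2²) / (2·3.86·2) = 14.93/15.45 = 0.9659, so ∠DAI = 15°.

Therefore, the measure of angle ∠DAI = 15°.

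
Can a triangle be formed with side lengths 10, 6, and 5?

Check all three triangle inequalities:
10 + 6 = 16 > 5 ✓
10 + 5 = 15 > 6 ✓
6 + 5 = 11 > 10 ✓
All conditions hold, so these sides form a valid triangle.

Yes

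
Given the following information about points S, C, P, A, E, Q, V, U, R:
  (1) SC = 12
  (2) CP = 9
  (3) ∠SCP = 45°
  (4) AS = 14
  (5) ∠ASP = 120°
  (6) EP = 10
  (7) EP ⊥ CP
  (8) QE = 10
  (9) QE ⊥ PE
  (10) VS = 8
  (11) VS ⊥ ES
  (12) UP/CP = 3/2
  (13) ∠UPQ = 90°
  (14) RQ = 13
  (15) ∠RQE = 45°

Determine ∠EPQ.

Step 1: By the law of cosines on triangle PEQ: PQ² = 10² + 10² − 2·10·10·cos(90°) = 200, so PQ = 10·√2.
Step 2: By the inverse law of cosines on triangle EPQ: cos(∠EPQ) = (10² + (10·√2)² − 10²) / (2·10·10·√2) = 200/282.84 = 0.7071, so ∠EPQ = 45°.

Therefore, the measure of angle ∠EPQ = 45°.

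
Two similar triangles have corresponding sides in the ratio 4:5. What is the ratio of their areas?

Area ratio = (side ratio)^2 = (4/5)^2 = 16:25.

16:25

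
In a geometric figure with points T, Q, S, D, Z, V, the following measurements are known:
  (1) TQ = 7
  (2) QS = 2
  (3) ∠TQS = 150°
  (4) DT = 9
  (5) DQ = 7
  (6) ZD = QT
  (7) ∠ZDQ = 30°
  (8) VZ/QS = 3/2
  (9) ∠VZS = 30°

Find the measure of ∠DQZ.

From the given relations: ZD = QT = 7.
Step 1: By the law of cosines on triangle QDZ: QZ² = 7² + 7² − 2·7·7·cos(30°) = 13.13, so QZ ≈ 3.62.
Step 2: By the inverse law of cosines on triangle DQZ: cos(∠DQZ) = (7² + 3.62² − 7²) / (2·7·3.62) = 13.13/50.73 = 0.2588, so ∠DQZ = 75°.

Therefore, the measure of angle ∠DQZ = 75°.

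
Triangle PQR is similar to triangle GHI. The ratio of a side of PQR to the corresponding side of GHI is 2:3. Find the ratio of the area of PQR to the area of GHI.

Area ratio = (side ratio)^2 = (2/3)^2 = 4:9.

4:9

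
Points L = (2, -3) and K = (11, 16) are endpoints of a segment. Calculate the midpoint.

The midpoint is the average of the coordinates:
x: (2 + 11)/2 = 13/2
y: (-3 + 16)/2 = 13/2
Midpoint = (13/2, 13/2)

(13/2, 13/2)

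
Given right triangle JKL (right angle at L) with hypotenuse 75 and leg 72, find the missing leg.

KL = sqrt(75^2 - 72^2) = sqrt(441) = 21

21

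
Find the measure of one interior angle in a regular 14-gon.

Each interior angle of a regular n-gon is (n - 2) * 180 / n.
For n = 14: (14 - 2) * 180 / 14 = 2160/14 = 1080/7 degrees.

1080/7 degrees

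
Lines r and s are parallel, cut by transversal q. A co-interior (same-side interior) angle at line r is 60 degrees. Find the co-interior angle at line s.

Co-interior angles (same-side interior) formed by parallel lines and a transversal are supplementary (sum to 180 degrees).
The given angle is 60 degrees.
The co-interior angle = 180 - 60 = 120 degrees.

120 degrees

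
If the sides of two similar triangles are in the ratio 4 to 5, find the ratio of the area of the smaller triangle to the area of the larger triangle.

Area scales with the square of linear dimensions. If every length is multiplied by 4/5, then the area is multiplied by (4/5)^2 = 16/25.
The area ratio is 16:25.

16:25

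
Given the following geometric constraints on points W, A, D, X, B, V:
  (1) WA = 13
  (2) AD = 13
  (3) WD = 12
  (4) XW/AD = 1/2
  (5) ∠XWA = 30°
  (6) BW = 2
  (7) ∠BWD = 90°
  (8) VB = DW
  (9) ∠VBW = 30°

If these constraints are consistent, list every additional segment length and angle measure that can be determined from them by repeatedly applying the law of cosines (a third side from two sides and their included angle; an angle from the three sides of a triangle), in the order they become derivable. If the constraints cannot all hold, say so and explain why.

The constraints are consistent. Derivable facts, in order:
After 1 step:
- AX ≈ 8.06
- DB = 2·√37
- WV ≈ 10.32
- ∠ADW = 62.51°
- ∠AWD = 62.51°
- ∠DAW = 54.97°
After 2 steps:
- ∠AXW = 126.21°
- ∠BDW = 9.46°
- ∠BVW = 5.56°
- ∠BWV = 144.44°
- ∠DBW = 80.54°
- ∠WAX = 23.79°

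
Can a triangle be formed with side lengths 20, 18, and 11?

Yes.
The triangle inequality requires that the sum of any two sides exceeds the third.
Here 11 + 18 = 29 > 20, so the condition is met.

Yes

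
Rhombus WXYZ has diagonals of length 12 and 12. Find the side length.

In a rhombus, the diagonals bisect each other perpendicularly, creating four congruent right triangles.
Each triangle has legs 6 (half of 12) and 6 (half of 12).
The hypotenuse of each right triangle is a side of the rhombus:
side = sqrt(6^2 + 6^2) = sqrt(72) = 6*sqrt(2)

6*sqrt(2)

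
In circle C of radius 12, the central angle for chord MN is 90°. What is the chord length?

Chord length = 2r sin(θ/2)
= 2 × 12 × sin(90°/2)
= 2 × 12 × sin(45°)
= 12*sqrt(2)

12*sqrt(2)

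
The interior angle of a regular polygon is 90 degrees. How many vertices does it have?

Exterior angle = 180 - 90 = 90. n = 360 / 90 = 4.

4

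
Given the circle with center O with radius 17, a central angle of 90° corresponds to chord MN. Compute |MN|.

Chord = 2(17) sin(45°) = 17*sqrt(2)

17*sqrt(2)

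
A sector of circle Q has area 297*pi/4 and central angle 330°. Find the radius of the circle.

The sector covers 330°/360° = 11/12 of the full circle.
Full circle area = 297*pi/4 / 11/12 = 81*pi.
Since full area = πr², we get r² = 81*pi/π = 81, so r = 9.

9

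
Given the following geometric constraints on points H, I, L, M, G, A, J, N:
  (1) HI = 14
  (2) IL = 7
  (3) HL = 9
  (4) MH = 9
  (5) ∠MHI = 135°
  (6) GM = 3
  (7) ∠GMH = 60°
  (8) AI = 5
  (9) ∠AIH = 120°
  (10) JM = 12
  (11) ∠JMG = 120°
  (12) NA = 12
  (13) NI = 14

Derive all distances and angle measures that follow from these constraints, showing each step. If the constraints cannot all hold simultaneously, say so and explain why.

The constraints are consistent.

Step 1: From HM = 9, MG = 3, and ∠HMG = 60°, by the law of cosines:
  HG² = HM² + MG² - 2·HM·MG·cos(60°) = 81 + 9 - 27 = 63
  HG = 3·√7

Step 2: From HI = 14, IA = 5, and ∠HIA = 120°, by the law of cosines:
  HA² = HI² + IA² - 2·HI·IA·cos(120°) = 196 + 25 + 70 = 291
  HA ≈ 17.06

Step 3: From IH = 14, HM = 9, and ∠IHM = 135°, by the law of cosines:
  IM² = IH² + HM² - 2·IH·HM·cos(135°) = 196 + 81 + 178.2 = 455.2
  IM ≈ 21.34

Step 4: From GM = 3, MJ = 12, and ∠GMJ = 120°, by the law of cosines:
  GJ² = GM² + MJ² - 2·GM·MJ·cos(120°) = 9 + 144 + 36 = 189
  GJ = 3·√21

Step 5: From HI = 14, HL = 9, IL = 7, by the inverse law of cosines:
  cos(∠IHL) = (HI² + HL² - IL²) / (2·HI·HL)
  ∠IHL = 25.21°

Step 6: From IA = 5, IN = 14, AN = 12, by the inverse law of cosines:
  cos(∠AIN) = (IA² + IN² - AN²) / (2·IA·IN)
  ∠AIN = 56.63°

Step 7: From IH = 14, IL = 7, HL = 9, by the inverse law of cosines:
  cos(∠HIL) = (IH² + IL² - HL²) / (2·IH·IL)
  ∠HIL = 33.2°

Step 8: From LH = 9, LI = 7, HI = 14, by the inverse law of cosines:
  cos(∠HLI) = (LH² + LI² - HI²) / (2·LH·LI)
  ∠HLI = 121.59°

Step 9: From AI = 5, AN = 12, IN = 14, by the inverse law of cosines:
  cos(∠IAN) = (AI² + AN² - IN²) / (2·AI·AN)
  ∠IAN = 103°

Step 10: From NA = 12, NI = 14, AI = 5, by the inverse law of cosines:
  cos(∠ANI) = (NA² + NI² - AI²) / (2·NA·NI)
  ∠ANI = 20.36°

Step 11: From HA = 17.06, HI = 14, AI = 5, by the inverse law of cosines:
  cos(∠AHI) = (HA² + HI² - AI²) / (2·HA·HI)
  ∠AHI = 14.7°

Step 12: From HG = 3·√7, HM = 9, GM = 3, by the inverse law of cosines:
  cos(∠GHM) = (HG² + HM² - GM²) / (2·HG·HM)
  ∠GHM = 19.11°

Step 13: From IH = 14, IM = 21.34, HM = 9, by the inverse law of cosines:
  cos(∠HIM) = (IH² + IM² - HM²) / (2·IH·IM)
  ∠HIM = 17.35°

Step 14: From MH = 9, MI = 21.34, HI = 14, by the inverse law of cosines:
  cos(∠HMI) = (MH² + MI² - HI²) / (2·MH·MI)
  ∠HMI = 27.65°

Step 15: From GH = 3·√7, GM = 3, HM = 9, by the inverse law of cosines:
  cos(∠HGM) = (GH² + GM² - HM²) / (2·GH·GM)
  ∠HGM = 100.89°

Step 16: From GJ = 3·√21, GM = 3, JM = 12, by the inverse law of cosines:
  cos(∠JGM) = (GJ² + GM² - JM²) / (2·GJ·GM)
  ∠JGM = 49.11°

Step 17: From AH = 17.06, AI = 5, HI = 14, by the inverse law of cosines:
  cos(∠HAI) = (AH² + AI² - HI²) / (2·AH·AI)
  ∠HAI = 45.3°

Step 18: From JG = 3·√21, JM = 12, GM = 3, by the inverse law of cosines:
  cos(∠GJM) = (JG² + JM² - GM²) / (2·JG·JM)
  ∠GJM = 10.89°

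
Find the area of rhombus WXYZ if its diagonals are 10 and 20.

Area of a rhombus = (d1 * d2) / 2
Area = (10 * 20) / 2
Area = 200 / 2
Area = 100

100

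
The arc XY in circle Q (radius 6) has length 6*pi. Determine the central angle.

θ = 360 × 6*pi / (2π × 6) = 180° (rearranging arc length formula).

180°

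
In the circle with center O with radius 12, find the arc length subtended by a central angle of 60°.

Arc length = 2π(12)(1/6) = 4*pi

4*pi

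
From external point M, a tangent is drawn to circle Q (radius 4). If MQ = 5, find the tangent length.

tangent = √(d² - r²) = √(5² - 4²) = √(25 - 16) = √9 = 3

3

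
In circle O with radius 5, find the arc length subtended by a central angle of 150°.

Arc length = 2πr × θ/360
= 2π × 5 × 5/12
= 25*pi/6

25*pi/6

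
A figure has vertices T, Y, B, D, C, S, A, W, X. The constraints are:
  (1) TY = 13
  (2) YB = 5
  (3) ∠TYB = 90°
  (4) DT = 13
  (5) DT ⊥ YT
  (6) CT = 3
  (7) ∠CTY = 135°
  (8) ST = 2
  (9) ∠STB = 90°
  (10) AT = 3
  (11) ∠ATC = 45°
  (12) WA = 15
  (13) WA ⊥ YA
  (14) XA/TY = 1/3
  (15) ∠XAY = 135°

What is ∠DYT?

Step 1: By the law of cosines on triangle YTD: YD² = 13² + 13² − 2·13·13·cos(90°) = 338, so YD = 13·√2.
Step 2: By the inverse law of cosines on triangle DYT: cos(∠DYT) = ((13·√2)² + 13² − 13²) / (2·13·√2·13) = 338/478 = 0.7071, so ∠DYT = 45°.

Therefore, the measure of angle ∠DYT = 45°.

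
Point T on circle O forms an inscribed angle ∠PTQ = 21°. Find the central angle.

The inscribed angle theorem states that a central angle is always twice any inscribed angle that subtends the same arc.
Since the inscribed angle is 21°, the central angle = 2 × 21° = 42°.

42°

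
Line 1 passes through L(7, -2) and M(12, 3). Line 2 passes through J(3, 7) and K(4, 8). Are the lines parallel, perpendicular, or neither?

Slope of line 1: m1 = (3 - -2)/(12 - 7) = 5/5 = 1
Slope of line 2: m2 = (8 - 7)/(4 - 3) = 1/1 = 1
m1 = m2, so the lines are parallel.

Parallel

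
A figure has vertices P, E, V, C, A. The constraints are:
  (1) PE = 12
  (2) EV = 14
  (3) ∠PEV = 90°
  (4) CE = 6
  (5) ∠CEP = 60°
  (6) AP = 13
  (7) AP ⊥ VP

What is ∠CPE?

Step 1: By the law of cosines on triangle PEC: PC² = 12² + 6² − 2·12·6·cos(60°) = 108, so PC = 6·√3.
Step 2: By the inverse law of cosines on triangle CPE: cos(∠CPE) = ((6·√3)² + 12² − 6²) / (2·6·√3·12) = 216/249.42 = 0.866, so ∠CPE = 30°.

Therefore, the measure of angle ∠CPE = 30°.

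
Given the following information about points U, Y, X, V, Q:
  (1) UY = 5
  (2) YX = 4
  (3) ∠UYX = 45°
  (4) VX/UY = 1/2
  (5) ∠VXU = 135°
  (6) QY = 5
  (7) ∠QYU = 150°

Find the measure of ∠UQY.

Step 1: By the law of cosines on triangle QYU: QU² = 5² + 5² − 2·5·5·cos(150°) = 93.3, so QU ≈ 9.66.
Step 2: By the inverse law of cosines on triangle UQY: cos(∠UQY) = (9.66² + 5² − 5²) / (2·9.66·5) = 93.3/96.59 = 0.9659, so ∠UQY = 15°.

Therefore, the measure of angle ∠UQY = 15°.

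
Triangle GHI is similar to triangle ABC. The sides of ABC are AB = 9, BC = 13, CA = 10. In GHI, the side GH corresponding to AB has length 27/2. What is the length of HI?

k = 27/2/9 = 3/2. HI = 3/2 * 13 = 39/2.

39/2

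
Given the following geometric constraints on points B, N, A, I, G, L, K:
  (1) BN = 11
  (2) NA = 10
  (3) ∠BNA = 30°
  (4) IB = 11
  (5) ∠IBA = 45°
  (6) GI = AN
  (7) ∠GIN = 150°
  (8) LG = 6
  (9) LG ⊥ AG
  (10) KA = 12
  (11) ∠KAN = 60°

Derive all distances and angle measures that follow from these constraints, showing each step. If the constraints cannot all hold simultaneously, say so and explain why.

The constraints are consistent.

From the given relations:
  GI = AN = 10

Step 1: From BN = 11, NA = 10, and ∠BNA = 30°, by the law of cosines:
  BA² = BN² + NA² - 2·BN·NA·cos(30°) = 121 + 100 - 190.5 = 30.47
  BA ≈ 5.52

Step 2: From NA = 10, AK = 12, and ∠NAK = 60°, by the law of cosines:
  NK² = NA² + AK² - 2·NA·AK·cos(60°) = 100 + 144 - 120 = 124
  NK = 2·√31

Step 3: From AB = 5.52, BI = 11, and ∠ABI = 45°, by the law of cosines:
  AI² = AB² + BI² - 2·AB·BI·cos(45°) = 30.47 + 121 - 85.88 = 65.6
  AI ≈ 8.1

Step 4: From BA = 5.52, BN = 11, AN = 10, by the inverse law of cosines:
  cos(∠ABN) = (BA² + BN² - AN²) / (2·BA·BN)
  ∠ABN = 64.92°

Step 5: From NA = 10, NK = 2·√31, AK = 12, by the inverse law of cosines:
  cos(∠ANK) = (NA² + NK² - AK²) / (2·NA·NK)
  ∠ANK = 68.95°

Step 6: From AB = 5.52, AN = 10, BN = 11, by the inverse law of cosines:
  cos(∠BAN) = (AB² + AN² - BN²) / (2·AB·AN)
  ∠BAN = 85.08°

Step 7: From KA = 12, KN = 2·√31, AN = 10, by the inverse law of cosines:
  cos(∠AKN) = (KA² + KN² - AN²) / (2·KA·KN)
  ∠AKN = 51.05°

Step 8: From AB = 5.52, AI = 8.1, BI = 11, by the inverse law of cosines:
  cos(∠BAI) = (AB² + AI² - BI²) / (2·AB·AI)
  ∠BAI = 106.19°

Step 9: From IA = 8.1, IB = 11, AB = 5.52, by the inverse law of cosines:
  cos(∠AIB) = (IA² + IB² - AB²) / (2·IA·IB)
  ∠AIB = 28.81°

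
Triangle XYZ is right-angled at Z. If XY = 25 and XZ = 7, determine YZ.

YZ = sqrt(25^2 - 7^2) = sqrt(576) = 24

24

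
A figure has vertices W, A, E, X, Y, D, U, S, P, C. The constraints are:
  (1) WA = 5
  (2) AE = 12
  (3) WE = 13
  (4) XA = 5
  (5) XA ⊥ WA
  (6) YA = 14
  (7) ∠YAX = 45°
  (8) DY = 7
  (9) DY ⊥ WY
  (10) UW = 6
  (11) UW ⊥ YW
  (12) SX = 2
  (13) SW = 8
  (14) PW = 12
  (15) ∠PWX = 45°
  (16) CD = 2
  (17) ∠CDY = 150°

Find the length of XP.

Step 1: By the law of cosines on triangle XAW: XW² = 5² + 5² − 2·5·5·cos(90°) = 50, so XW = 5·√2.
Step 2: By the law of cosines on triangle XWP: XP² = (5·√2)² + 12² − 2·5·√2·12·cos(45°) = 74, so XP = √74.

Therefore, the length of XP = √74.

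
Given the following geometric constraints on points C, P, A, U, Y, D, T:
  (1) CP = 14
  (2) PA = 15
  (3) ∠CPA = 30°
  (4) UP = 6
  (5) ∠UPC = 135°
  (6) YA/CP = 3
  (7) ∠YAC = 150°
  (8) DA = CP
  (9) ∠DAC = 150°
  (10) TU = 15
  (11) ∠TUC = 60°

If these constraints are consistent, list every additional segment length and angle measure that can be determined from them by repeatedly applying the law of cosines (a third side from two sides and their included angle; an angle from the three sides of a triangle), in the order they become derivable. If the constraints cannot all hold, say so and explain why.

The constraints are consistent. Derivable facts, in order:
After 1 step:
- CA ≈ 7.57
- CU ≈ 18.73
After 2 steps:
- CD ≈ 20.9
- CT ≈ 17.17
- CY ≈ 48.7
- ∠ACP = 82.33°
- ∠CAP = 67.67°
- ∠CUP = 31.91°
- ∠PCU = 13.09°
After 3 steps:
- ∠ACD = 19.57°
- ∠ACY = 25.54°
- ∠ADC = 10.43°
- ∠AYC = 4.46°
- ∠CTU = 70.84°
- ∠TCU = 49.16°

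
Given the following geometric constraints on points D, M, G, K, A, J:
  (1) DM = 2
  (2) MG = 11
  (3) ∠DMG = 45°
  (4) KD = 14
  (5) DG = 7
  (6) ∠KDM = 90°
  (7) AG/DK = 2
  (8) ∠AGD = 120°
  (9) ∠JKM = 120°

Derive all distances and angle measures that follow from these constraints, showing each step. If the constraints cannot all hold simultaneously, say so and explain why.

These constraints are not satisfiable: (1), (2) and (3) already determine DG: by the law of cosines DG² = 2² + 11² − 2·2·11·cos(45°) = 93.89, so DG ≈ 9.69, which contradicts (5) DG = 7. No planar figure meets all of them, so nothing further can be derived.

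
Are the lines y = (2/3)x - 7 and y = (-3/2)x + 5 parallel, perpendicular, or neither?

Slope of line 1: m1 = 2/3
Slope of line 2: m2 = -3/2
Two lines are perpendicular when the product of their slopes is -1 (negative reciprocals).
m1 * m2 = (2/3) * (-3/2) = -1, confirming perpendicularity.

Perpendicular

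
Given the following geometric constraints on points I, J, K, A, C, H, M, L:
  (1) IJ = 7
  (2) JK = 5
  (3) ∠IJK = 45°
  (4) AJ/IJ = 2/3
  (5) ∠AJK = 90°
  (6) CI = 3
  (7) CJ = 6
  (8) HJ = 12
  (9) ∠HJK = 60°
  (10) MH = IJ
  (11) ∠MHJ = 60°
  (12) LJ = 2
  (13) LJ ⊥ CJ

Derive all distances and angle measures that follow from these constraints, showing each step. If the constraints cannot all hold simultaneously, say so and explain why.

The constraints are consistent.

From the given relations:
  AJ = 2/3·IJ = 2/3·7 ≈ 4.67
  MH = IJ = 7

Step 1: From IJ = 7, JK = 5, and ∠IJK = 45°, by the law of cosines:
  IK² = IJ² + JK² - 2·IJ·JK·cos(45°) = 49 + 25 - 49.5 = 24.5
  IK ≈ 4.95

Step 2: From JH = 12, HM = 7, and ∠JHM = 60°, by the law of cosines:
  JM² = JH² + HM² - 2·JH·HM·cos(60°) = 144 + 49 - 84 = 109
  JM = √109

Step 3: From KJ = 5, JA = 4.67, and ∠KJA = 90°, by the law of cosines:
  KA² = KJ² + JA² - 2·KJ·JA·cos(90°) = 25 + 21.78 - 0 = 46.78
  KA ≈ 6.84

Step 4: From KJ = 5, JH = 12, and ∠KJH = 60°, by the law of cosines:
  KH² = KJ² + JH² - 2·KJ·JH·cos(60°) = 25 + 144 - 60 = 109
  KH = √109

Step 5: From CJ = 6, JL = 2, and ∠CJL = 90°, by the law of cosines:
  CL² = CJ² + JL² - 2·CJ·JL·cos(90°) = 36 + 4 - 0 = 40
  CL = 2·√10

Step 6: From IC = 3, IJ = 7, CJ = 6, by the inverse law of cosines:
  cos(∠CIJ) = (IC² + IJ² - CJ²) / (2·IC·IJ)
  ∠CIJ = 58.41°

Step 7: From JC = 6, JI = 7, CI = 3, by the inverse law of cosines:
  cos(∠CJI) = (JC² + JI² - CI²) / (2·JC·JI)
  ∠CJI = 25.21°

Step 8: From CI = 3, CJ = 6, IJ = 7, by the inverse law of cosines:
  cos(∠ICJ) = (CI² + CJ² - IJ²) / (2·CI·CJ)
  ∠ICJ = 96.38°

Step 9: From IJ = 7, IK = 4.95, JK = 5, by the inverse law of cosines:
  cos(∠JIK) = (IJ² + IK² - JK²) / (2·IJ·IK)
  ∠JIK = 45.58°

Step 10: From JH = 12, JM = √109, HM = 7, by the inverse law of cosines:
  cos(∠HJM) = (JH² + JM² - HM²) / (2·JH·JM)
  ∠HJM = 35.5°

Step 11: From KA = 6.84, KJ = 5, AJ = 4.67, by the inverse law of cosines:
  cos(∠AKJ) = (KA² + KJ² - AJ²) / (2·KA·KJ)
  ∠AKJ = 43.03°

Step 12: From KH = √109, KJ = 5, HJ = 12, by the inverse law of cosines:
  cos(∠HKJ) = (KH² + KJ² - HJ²) / (2·KH·KJ)
  ∠HKJ = 95.5°

Step 13: From KI = 4.95, KJ = 5, IJ = 7, by the inverse law of cosines:
  cos(∠IKJ) = (KI² + KJ² - IJ²) / (2·KI·KJ)
  ∠IKJ = 89.42°

Step 14: From AJ = 4.67, AK = 6.84, JK = 5, by the inverse law of cosines:
  cos(∠JAK) = (AJ² + AK² - JK²) / (2·AJ·AK)
  ∠JAK = 46.97°

Step 15: From CJ = 6, CL = 2·√10, JL = 2, by the inverse law of cosines:
  cos(∠JCL) = (CJ² + CL² - JL²) / (2·CJ·CL)
  ∠JCL = 18.43°

Step 16: From HJ = 12, HK = √109, JK = 5, by the inverse law of cosines:
  cos(∠JHK) = (HJ² + HK² - JK²) / (2·HJ·HK)
  ∠JHK = 24.5°

Step 17: From MH = 7, MJ = √109, HJ = 12, by the inverse law of cosines:
  cos(∠HMJ) = (MH² + MJ² - HJ²) / (2·MH·MJ)
  ∠HMJ = 84.5°

Step 18: From LC = 2·√10, LJ = 2, CJ = 6, by the inverse law of cosines:
  cos(∠CLJ) = (LC² + LJ² - CJ²) / (2·LC·LJ)
  ∠CLJ = 71.57°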